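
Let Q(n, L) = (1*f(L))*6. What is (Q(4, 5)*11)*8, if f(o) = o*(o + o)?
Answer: 26400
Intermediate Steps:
f(o) = 2*o**2 (f(o) = o*(2*o) = 2*o**2)
Q(n, L) = 12*L**2 (Q(n, L) = (1*(2*L**2))*6 = (2*L**2)*6 = 12*L**2)
(Q(4, 5)*11)*8 = ((12*5**2)*11)*8 = ((12*25)*11)*8 = (300*11)*8 = 3300*8 = 26400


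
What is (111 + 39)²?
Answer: 22500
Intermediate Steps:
(111 + 39)² = 150² = 22500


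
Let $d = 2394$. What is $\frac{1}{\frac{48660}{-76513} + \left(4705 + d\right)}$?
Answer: $\frac{76513}{543117127} \approx 0.00014088$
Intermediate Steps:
$\frac{1}{\frac{48660}{-76513} + \left(4705 + d\right)} = \frac{1}{\frac{48660}{-76513} + \left(4705 + 2394\right)} = \frac{1}{48660 \left(- \frac{1}{76513}\right) + 7099} = \frac{1}{- \frac{48660}{76513} + 7099} = \frac{1}{\frac{543117127}{76513}} = \frac{76513}{543117127}$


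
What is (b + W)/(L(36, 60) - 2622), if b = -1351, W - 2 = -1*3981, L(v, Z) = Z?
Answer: 2665/1281 ≈ 2.0804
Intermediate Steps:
W = -3979 (W = 2 - 1*3981 = 2 - 3981 = -3979)
(b + W)/(L(36, 60) - 2622) = (-1351 - 3979)/(60 - 2622) = -5330/(-2562) = -5330*(-1/2562) = 2665/1281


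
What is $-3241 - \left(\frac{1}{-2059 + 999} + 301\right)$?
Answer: $- \frac{3754519}{1060} \approx -3542.0$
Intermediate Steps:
$-3241 - \left(\frac{1}{-2059 + 999} + 301\right) = -3241 - \left(\frac{1}{-1060} + 301\right) = -3241 - \left(- \frac{1}{1060} + 301\right) = -3241 - \frac{319059}{1060} = - \frac{3754519}{1060}$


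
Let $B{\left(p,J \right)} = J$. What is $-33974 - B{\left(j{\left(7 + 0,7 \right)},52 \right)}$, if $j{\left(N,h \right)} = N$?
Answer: $-34026$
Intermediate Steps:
$-33974 - B{\left(j{\left(7 + 0,7 \right)},52 \right)} = -33974 - 52 = -34026$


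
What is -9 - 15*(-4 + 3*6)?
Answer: -219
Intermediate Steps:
-9 - 15*(-4 + 3*6) = -9 - 15*(-4 + 18) = -9 - 15*14 = -9 - 210 = -219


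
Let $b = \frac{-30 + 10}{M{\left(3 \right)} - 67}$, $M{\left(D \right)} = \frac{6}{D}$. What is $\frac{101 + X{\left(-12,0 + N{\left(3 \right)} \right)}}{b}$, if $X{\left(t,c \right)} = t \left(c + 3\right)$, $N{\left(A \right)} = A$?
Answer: $\frac{377}{4} \approx 94.25$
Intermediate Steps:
$X{\left(t,c \right)} = t \left(3 + c\right)$
$b = \frac{4}{13}$ ($b = \frac{-30 + 10}{\frac{6}{3} - 67} = - \frac{20}{6 \cdot \frac{1}{3} - 67} = - \frac{20}{2 - 67} = - \frac{20}{-65} = \left(-20\right) \left(- \frac{1}{65}\right) = \frac{4}{13} \approx 0.30769$)
$\frac{101 + X{\left(-12,0 + N{\left(3 \right)} \right)}}{b} = \frac{101 - 12 \left(3 + \left(0 + 3\right)\right)}{\frac{4}{13}} = \frac{13 \left(101 - 12 \left(3 + 3\right)\right)}{4} = \frac{13 \left(101 - 72\right)}{4} = \frac{13}{4} \cdot 29 = \frac{377}{4}$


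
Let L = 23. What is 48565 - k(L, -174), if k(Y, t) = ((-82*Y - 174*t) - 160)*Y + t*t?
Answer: -631001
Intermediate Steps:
k(Y, t) = t² + Y*(-160 - 174*t - 82*Y) (k(Y, t) = ((-174*t - 82*Y) - 160)*Y + t² = (-160 - 174*t - 82*Y)*Y + t² = Y*(-160 - 174*t - 82*Y) + t² = t² + Y*(-160 - 174*t - 82*Y))
48565 - k(L, -174) = 48565 - ((-174)² - 160*23 - 82*23² - 174*23*(-174)) = 48565 - (30276 - 3680 - 82*529 + 696348) = 48565 - (30276 - 3680 - 43378 + 696348) = 48565 - 1*679566 = 48565 - 679566 = -631001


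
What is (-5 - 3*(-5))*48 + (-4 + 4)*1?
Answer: 480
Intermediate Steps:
(-5 - 3*(-5))*48 + (-4 + 4)*1 = (-5 + 15)*48 + 0*1 = 10*48 + 0 = 480 + 0 = 480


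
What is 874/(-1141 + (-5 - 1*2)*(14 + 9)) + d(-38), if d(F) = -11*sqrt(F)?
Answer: -437/651 - 11*I*sqrt(38) ≈ -0.67128 - 67.809*I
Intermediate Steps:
874/(-1141 + (-5 - 1*2)*(14 + 9)) + d(-38) = 874/(-1141 + (-5 - 1*2)*(14 + 9)) - 11*I*sqrt(38) = 874/(-1141 + (-5 - 2)*23) - 11*I*sqrt(38) = 874/(-1141 - 7*23) - 11*I*sqrt(38) = 874/(-1141 - 161) - 11*I*sqrt(38) = 874/(-1302) - 11*I*sqrt(38) = -1/1302*874 - 11*I*sqrt(38) = -437/651 - 11*I*sqrt(38)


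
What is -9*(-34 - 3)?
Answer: 333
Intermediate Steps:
-9*(-34 - 3) = -9*(-37) = 333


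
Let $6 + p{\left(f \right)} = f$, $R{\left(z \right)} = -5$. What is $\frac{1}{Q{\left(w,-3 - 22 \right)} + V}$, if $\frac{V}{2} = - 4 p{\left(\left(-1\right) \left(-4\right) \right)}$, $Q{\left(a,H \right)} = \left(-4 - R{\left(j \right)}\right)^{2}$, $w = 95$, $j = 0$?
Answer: $\frac{1}{17} \approx 0.058824$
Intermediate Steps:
$p{\left(f \right)} = -6 + f$
$Q{\left(a,H \right)} = 1$ ($Q{\left(a,H \right)} = \left(-4 - -5\right)^{2} = \left(-4 + 5\right)^{2} = 1^{2} = 1$)
$V = 16$ ($V = 2 \left(- 4 \left(-6 - -4\right)\right) = 2 \left(- 4 \left(-6 + 4\right)\right) = 2 \left(\left(-4\right) \left(-2\right)\right) = 2 \cdot 8 = 16$)
$\frac{1}{Q{\left(w,-3 - 22 \right)} + V} = \frac{1}{1 + 16} = \frac{1}{17}$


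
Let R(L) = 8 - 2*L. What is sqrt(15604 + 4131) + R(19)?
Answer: -30 + sqrt(19735) ≈ 110.48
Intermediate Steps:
sqrt(15604 + 4131) + R(19) = sqrt(15604 + 4131) + (8 - 2*19) = sqrt(19735) + (8 - 38) = sqrt(19735) - 30 = -30 + sqrt(19735)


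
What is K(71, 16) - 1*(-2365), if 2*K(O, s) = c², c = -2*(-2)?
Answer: 2373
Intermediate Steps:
c = 4
K(O, s) = 8 (K(O, s) = (½)*4² = (½)*16 = 8)
K(71, 16) - 1*(-2365) = 8 - 1*(-2365) = 8 + 2365 = 2373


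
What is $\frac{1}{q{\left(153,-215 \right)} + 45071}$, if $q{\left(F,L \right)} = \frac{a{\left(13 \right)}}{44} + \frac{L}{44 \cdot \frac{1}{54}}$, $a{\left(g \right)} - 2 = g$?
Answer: $\frac{44}{1971529} \approx 2.2318 \cdot 10^{-5}$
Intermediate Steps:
$a{\left(g \right)} = 2 + g$
$q{\left(F,L \right)} = \frac{15}{44} + \frac{27 L}{22}$ ($q{\left(F,L \right)} = \frac{2 + 13}{44} + \frac{L}{44 \cdot \frac{1}{54}} = 15 \cdot \frac{1}{44} + \frac{L}{44 \cdot \frac{1}{54}} = \frac{15}{44} + \frac{L}{\frac{22}{27}} = \frac{15}{44} + L \frac{27}{22} = \frac{15}{44} + \frac{27 L}{22}$)
$\frac{1}{q{\left(153,-215 \right)} + 45071} = \frac{1}{\left(\frac{15}{44} + \frac{27}{22} \left(-215\right)\right) + 45071} = \frac{1}{\left(\frac{15}{44} - \frac{5805}{22}\right) + 45071} = \frac{1}{- \frac{11595}{44} + 45071} = \frac{1}{\frac{1971529}{44}} = \frac{44}{1971529}$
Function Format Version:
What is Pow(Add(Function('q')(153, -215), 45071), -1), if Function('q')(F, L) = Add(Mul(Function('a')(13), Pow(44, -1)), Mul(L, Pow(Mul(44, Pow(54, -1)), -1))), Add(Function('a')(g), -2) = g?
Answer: Rational(44, 1971529) ≈ 2.2318e-5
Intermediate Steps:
Function('a')(g) = Add(2, g)
Function('q')(F, L) = Add(Rational(15, 44), Mul(Rational(27, 22), L)) (Function('q')(F, L) = Add(Mul(Add(2, 13), Pow(44, -1)), Mul(L, Pow(Mul(44, Pow(54, -1)), -1))) = Add(Mul(15, Rational(1, 44)), Mul(L, Pow(Mul(44, Rational(1, 54)), -1))) = Add(Rational(15, 44), Mul(L, Pow(Rational(22, 27), -1))) = Add(Rational(15, 44), Mul(L, Rational(27, 22))) = Add(Rational(15, 44), Mul(Rational(27, 22), L)))
Pow(Add(Function('q')(153, -215), 45071), -1) = Pow(Add(Add(Rational(15, 44), Mul(Rational(27, 22), -215)), 45071), -1) = Pow(Add(Add(Rational(15, 44), Rational(-5805, 22)), 45071), -1) = Pow(Add(Rational(-11595, 44), 45071), -1) = Pow(Rational(1971529, 44), -1) = Rational(44, 1971529)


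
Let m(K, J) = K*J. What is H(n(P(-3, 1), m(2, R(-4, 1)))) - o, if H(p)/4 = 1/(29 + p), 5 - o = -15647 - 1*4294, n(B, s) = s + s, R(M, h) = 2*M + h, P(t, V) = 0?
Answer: -19942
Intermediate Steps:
R(M, h) = h + 2*M
m(K, J) = J*K
n(B, s) = 2*s
o = 19946 (o = 5 - (-15647 - 1*4294) = 5 - (-15647 - 4294) = 5 - 1*(-19941) = 5 + 19941 = 19946)
H(p) = 4/(29 + p)
H(n(P(-3, 1), m(2, R(-4, 1)))) - o = 4/(29 + 2*((1 + 2*(-4))*2)) - 1*19946 = 4/(29 + 2*((1 - 8)*2)) - 19946 = 4/(29 + 2*(-7*2)) - 19946 = 4/(29 + 2*(-14)) - 19946 = 4/(29 - 28) - 19946 = 4/1 - 19946 = 4*1 - 19946 = 4 - 19946 = -19942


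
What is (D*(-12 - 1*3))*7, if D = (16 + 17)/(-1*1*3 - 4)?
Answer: 495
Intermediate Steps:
D = -33/7 (D = 33/(-1*3 - 4) = 33/(-3 - 4) = 33/(-7) = 33*(-⅐) = -33/7 ≈ -4.7143)
(D*(-12 - 1*3))*7 = -33*(-12 - 1*3)/7*7 = -33*(-12 - 3)/7*7 = -33/7*(-15)*7 = (495/7)*7 = 495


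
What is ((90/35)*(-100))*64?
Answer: -115200/7 ≈ -16457.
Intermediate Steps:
((90/35)*(-100))*64 = ((90*(1/35))*(-100))*64 = ((18/7)*(-100))*64 = -1800/7*64 = -115200/7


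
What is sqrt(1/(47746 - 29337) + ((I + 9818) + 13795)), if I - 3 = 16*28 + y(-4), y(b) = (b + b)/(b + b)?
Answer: sqrt(8155418695674)/18409 ≈ 155.13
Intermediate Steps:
y(b) = 1 (y(b) = (2*b)/((2*b)) = (2*b)*(1/(2*b)) = 1)
I = 452 (I = 3 + (16*28 + 1) = 3 + (448 + 1) = 3 + 449 = 452)
sqrt(1/(47746 - 29337) + ((I + 9818) + 13795)) = sqrt(1/(47746 - 29337) + ((452 + 9818) + 13795)) = sqrt(1/18409 + (10270 + 13795)) = sqrt(1/18409 + 24065) = sqrt(443012586/18409) = sqrt(8155418695674)/18409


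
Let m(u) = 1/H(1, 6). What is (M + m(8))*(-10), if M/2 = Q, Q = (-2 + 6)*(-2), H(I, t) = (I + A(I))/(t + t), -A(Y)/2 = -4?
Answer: 440/3 ≈ 146.67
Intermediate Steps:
A(Y) = 8 (A(Y) = -2*(-4) = 8)
H(I, t) = (8 + I)/(2*t) (H(I, t) = (I + 8)/(t + t) = (8 + I)/((2*t)) = (8 + I)*(1/(2*t)) = (8 + I)/(2*t))
Q = -8 (Q = 4*(-2) = -8)
M = -16 (M = 2*(-8) = -16)
m(u) = 4/3 (m(u) = 1/((1/2)*(8 + 1)/6) = 1/((1/2)*(1/6)*9) = 1/(3/4) = 4/3)
(M + m(8))*(-10) = (-16 + 4/3)*(-10) = -44/3*(-10) = 440/3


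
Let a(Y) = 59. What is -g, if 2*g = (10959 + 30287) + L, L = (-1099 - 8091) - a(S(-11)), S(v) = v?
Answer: -31997/2 ≈ -15999.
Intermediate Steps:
L = -9249 (L = (-1099 - 8091) - 1*59 = -9190 - 59 = -9249)
g = 31997/2 (g = ((10959 + 30287) - 9249)/2 = (41246 - 9249)/2 = (1/2)*31997 = 31997/2 ≈ 15999.)
-g = -1*31997/2 = -31997/2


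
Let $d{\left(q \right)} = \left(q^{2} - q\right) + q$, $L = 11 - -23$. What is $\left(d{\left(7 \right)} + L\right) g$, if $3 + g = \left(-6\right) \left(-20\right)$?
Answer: $9711$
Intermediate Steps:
$L = 34$ ($L = 11 + 23 = 34$)
$d{\left(q \right)} = q^{2}$
$g = 117$ ($g = -3 - -120 = -3 + 120 = 117$)
$\left(d{\left(7 \right)} + L\right) g = \left(7^{2} + 34\right) 117 = \left(49 + 34\right) 117 = 83 \cdot 117 = 9711$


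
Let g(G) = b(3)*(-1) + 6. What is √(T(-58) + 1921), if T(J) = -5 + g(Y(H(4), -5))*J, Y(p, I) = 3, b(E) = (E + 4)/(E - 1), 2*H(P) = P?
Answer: √1771 ≈ 42.083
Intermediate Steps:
H(P) = P/2
b(E) = (4 + E)/(-1 + E)
g(G) = 5/2 (g(G) = ((4 + 3)/(-1 + 3))*(-1) + 6 = (7/2)*(-1) + 6 = -7/2 + 6 = 5/2)
T(J) = -5 + 5*J/2
√(T(-58) + 1921) = √((-5 + (5/2)*(-58)) + 1921) = √((-5 - 145) + 1921) = √(-150 + 1921) = √1771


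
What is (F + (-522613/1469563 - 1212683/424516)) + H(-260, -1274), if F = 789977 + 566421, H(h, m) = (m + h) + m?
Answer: 844439187107515883/623853006508 ≈ 1.3536e+6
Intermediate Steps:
H(h, m) = h + 2*m (H(h, m) = (h + m) + m = h + 2*m)
F = 1356398
(F + (-522613/1469563 - 1212683/424516)) + H(-260, -1274) = (1356398 + (-522613/1469563 - 1212683/424516)) + (-260 + 2*(-1274)) = (1356398 + (-522613*1/1469563 - 1212683*1/424516)) + (-260 - 2548) = (1356398 + (-522613/1469563 - 1212683/424516)) - 2808 = (1356398 - 2003971647837/623853006508) - 2808 = 846190966349790347/623853006508 - 2808 = 844439187107515883/623853006508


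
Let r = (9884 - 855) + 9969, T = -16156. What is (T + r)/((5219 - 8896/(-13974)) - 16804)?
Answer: -19857054/80939947 ≈ -0.24533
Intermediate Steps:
r = 18998 (r = 9029 + 9969 = 18998)
(T + r)/((5219 - 8896/(-13974)) - 16804) = (-16156 + 18998)/((5219 - 8896/(-13974)) - 16804) = 2842/((5219 - 8896*(-1)/13974) - 16804) = 2842/((5219 - 1*(-4448/6987)) - 16804) = 2842/((5219 + 4448/6987) - 16804) = 2842/(36469601/6987 - 16804) = 2842/(-80939947/6987) = 2842*(-6987/80939947) = -19857054/80939947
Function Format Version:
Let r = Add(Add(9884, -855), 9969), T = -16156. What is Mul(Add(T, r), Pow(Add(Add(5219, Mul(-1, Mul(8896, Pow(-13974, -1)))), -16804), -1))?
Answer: Rational(-19857054, 80939947) ≈ -0.24533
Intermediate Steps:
r = 18998 (r = Add(9029, 9969) = 18998)
Mul(Add(T, r), Pow(Add(Add(5219, Mul(-1, Mul(8896, Pow(-13974, -1)))), -16804), -1)) = Mul(Add(-16156, 18998), Pow(Add(Add(5219, Mul(-1, Mul(8896, Pow(-13974, -1)))), -16804), -1)) = Mul(2842, Pow(Add(Add(5219, Mul(-1, Mul(8896, Rational(-1, 13974)))), -16804), -1)) = Mul(2842, Pow(Add(Add(5219, Mul(-1, Rational(-4448, 6987))), -16804), -1)) = Mul(2842, Pow(Add(Add(5219, Rational(4448, 6987)), -16804), -1)) = Mul(2842, Pow(Add(Rational(36469601, 6987), -16804), -1)) = Mul(2842, Pow(Rational(-80939947, 6987), -1)) = Mul(2842, Rational(-6987, 80939947)) = Rational(-19857054, 80939947)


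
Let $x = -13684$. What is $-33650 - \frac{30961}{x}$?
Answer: $- \frac{460435639}{13684} \approx -33648.0$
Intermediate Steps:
$-33650 - \frac{30961}{x} = -33650 - \frac{30961}{-13684} = -33650 - - \frac{30961}{13684} = -33650 + \frac{30961}{13684} = - \frac{460435639}{13684}$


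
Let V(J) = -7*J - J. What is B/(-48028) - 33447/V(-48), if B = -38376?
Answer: -132638011/1536896 ≈ -86.302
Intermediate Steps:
V(J) = -8*J
B/(-48028) - 33447/V(-48) = -38376/(-48028) - 33447/((-8*(-48))) = -38376*(-1/48028) - 33447/384 = 9594/12007 - 33447*1/384 = 9594/12007 - 11149/128 = -132638011/1536896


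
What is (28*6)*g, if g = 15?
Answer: 2520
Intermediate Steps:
(28*6)*g = (28*6)*15 = 168*15 = 2520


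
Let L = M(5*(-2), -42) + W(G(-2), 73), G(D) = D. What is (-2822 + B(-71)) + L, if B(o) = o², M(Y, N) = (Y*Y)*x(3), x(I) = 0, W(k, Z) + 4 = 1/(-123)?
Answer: 272444/123 ≈ 2215.0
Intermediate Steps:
W(k, Z) = -493/123 (W(k, Z) = -4 + 1/(-123) = -4 - 1/123 = -493/123)
M(Y, N) = 0 (M(Y, N) = (Y*Y)*0 = Y²*0 = 0)
L = -493/123 (L = 0 - 493/123 = -493/123 ≈ -4.0081)
(-2822 + B(-71)) + L = (-2822 + (-71)²) - 493/123 = (-2822 + 5041) - 493/123 = 2219 - 493/123 = 272444/123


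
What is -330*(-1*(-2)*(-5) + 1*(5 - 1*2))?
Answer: 2310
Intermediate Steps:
-330*(-1*(-2)*(-5) + 1*(5 - 1*2)) = -330*(2*(-5) + 1*(5 - 2)) = -330*(-10 + 1*3) = -330*(-10 + 3) = -330*(-7) = 2310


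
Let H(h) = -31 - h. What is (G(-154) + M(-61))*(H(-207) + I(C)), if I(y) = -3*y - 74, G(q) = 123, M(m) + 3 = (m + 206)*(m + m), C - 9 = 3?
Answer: -1159620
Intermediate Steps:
C = 12 (C = 9 + 3 = 12)
M(m) = -3 + 2*m*(206 + m) (M(m) = -3 + (m + 206)*(m + m) = -3 + (206 + m)*(2*m) = -3 + 2*m*(206 + m))
I(y) = -74 - 3*y
(G(-154) + M(-61))*(H(-207) + I(C)) = (123 + (-3 + 2*(-61)**2 + 412*(-61)))*((-31 - 1*(-207)) + (-74 - 3*12)) = (123 + (-3 + 2*3721 - 25132))*((-31 + 207) + (-74 - 36)) = (123 + (-3 + 7442 - 25132))*(176 - 110) = (123 - 17693)*66 = -17570*66 = -1159620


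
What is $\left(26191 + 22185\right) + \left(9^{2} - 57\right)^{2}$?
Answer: $48952$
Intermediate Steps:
$\left(26191 + 22185\right) + \left(9^{2} - 57\right)^{2} = 48376 + \left(81 - 57\right)^{2} = 48376 + 24^{2} = 48376 + 576 = 48952$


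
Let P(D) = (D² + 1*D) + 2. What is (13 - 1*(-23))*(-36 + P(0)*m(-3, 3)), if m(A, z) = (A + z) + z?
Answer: -1080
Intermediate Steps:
P(D) = 2 + D + D² (P(D) = (D² + D) + 2 = (D + D²) + 2 = 2 + D + D²)
m(A, z) = A + 2*z
(13 - 1*(-23))*(-36 + P(0)*m(-3, 3)) = (13 - 1*(-23))*(-36 + (2 + 0 + 0²)*(-3 + 2*3)) = (13 + 23)*(-36 + (2 + 0 + 0)*(-3 + 6)) = 36*(-36 + 2*3) = 36*(-36 + 6) = 36*(-30) = -1080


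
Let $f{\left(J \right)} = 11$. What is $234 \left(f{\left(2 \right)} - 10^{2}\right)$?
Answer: $-20826$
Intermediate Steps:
$234 \left(f{\left(2 \right)} - 10^{2}\right) = 234 \left(11 - 10^{2}\right) = 234 \left(11 - 100\right) = 234 \left(-89\right) = -20826$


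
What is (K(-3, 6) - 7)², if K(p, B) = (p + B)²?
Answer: 4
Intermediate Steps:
K(p, B) = (B + p)²
(K(-3, 6) - 7)² = ((6 - 3)² - 7)² = (3² - 7)² = (9 - 7)² = 2² = 4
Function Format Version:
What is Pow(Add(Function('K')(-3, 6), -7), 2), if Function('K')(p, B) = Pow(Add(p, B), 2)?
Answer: 4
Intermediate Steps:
Function('K')(p, B) = Pow(Add(B, p), 2)
Pow(Add(Function('K')(-3, 6), -7), 2) = Pow(Add(Pow(Add(6, -3), 2), -7), 2) = Pow(Add(Pow(3, 2), -7), 2) = Pow(Add(9, -7), 2) = Pow(2, 2) = 4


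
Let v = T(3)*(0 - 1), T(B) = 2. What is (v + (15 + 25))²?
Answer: 1444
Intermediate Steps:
v = -2 (v = 2*(0 - 1) = 2*(-1) = -2)
(v + (15 + 25))² = (-2 + (15 + 25))² = (-2 + 40)² = 38² = 1444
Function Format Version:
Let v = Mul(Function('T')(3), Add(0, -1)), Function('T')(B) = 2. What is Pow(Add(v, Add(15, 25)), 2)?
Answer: 1444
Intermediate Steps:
v = -2 (v = Mul(2, Add(0, -1)) = Mul(2, -1) = -2)
Pow(Add(v, Add(15, 25)), 2) = Pow(Add(-2, Add(15, 25)), 2) = Pow(Add(-2, 40), 2) = Pow(38, 2) = 1444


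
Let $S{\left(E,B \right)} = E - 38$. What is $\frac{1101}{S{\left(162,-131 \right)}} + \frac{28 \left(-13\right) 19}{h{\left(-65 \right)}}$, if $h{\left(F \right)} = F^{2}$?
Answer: $\frac{291857}{40300} \approx 7.2421$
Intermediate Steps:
$S{\left(E,B \right)} = -38 + E$ ($S{\left(E,B \right)} = E - 38 = -38 + E$)
$\frac{1101}{S{\left(162,-131 \right)}} + \frac{28 \left(-13\right) 19}{h{\left(-65 \right)}} = \frac{1101}{-38 + 162} + \frac{28 \left(-13\right) 19}{\left(-65\right)^{2}} = \frac{1101}{124} + \frac{\left(-364\right) 19}{4225} = 1101 \cdot \frac{1}{124} - \frac{532}{325} = \frac{1101}{124} - \frac{532}{325} = \frac{291857}{40300}$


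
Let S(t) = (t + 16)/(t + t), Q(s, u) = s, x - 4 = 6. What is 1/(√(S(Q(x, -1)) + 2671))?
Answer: √267230/26723 ≈ 0.019345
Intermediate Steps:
x = 10 (x = 4 + 6 = 10)
S(t) = (16 + t)/(2*t) (S(t) = (16 + t)/((2*t)) = (16 + t)*(1/(2*t)) = (16 + t)/(2*t))
1/(√(S(Q(x, -1)) + 2671)) = 1/(√((½)*(16 + 10)/10 + 2671)) = 1/(√((½)*(⅒)*26 + 2671)) = 1/(√(13/10 + 2671)) = 1/(√(26723/10)) = 1/(√267230/10) = √267230/26723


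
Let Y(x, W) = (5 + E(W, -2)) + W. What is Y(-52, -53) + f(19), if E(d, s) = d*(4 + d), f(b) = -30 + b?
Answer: 2538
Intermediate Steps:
Y(x, W) = 5 + W + W*(4 + W) (Y(x, W) = (5 + W*(4 + W)) + W = 5 + W + W*(4 + W))
Y(-52, -53) + f(19) = (5 - 53 - 53*(4 - 53)) + (-30 + 19) = (5 - 53 - 53*(-49)) - 11 = (5 - 53 + 2597) - 11 = 2549 - 11 = 2538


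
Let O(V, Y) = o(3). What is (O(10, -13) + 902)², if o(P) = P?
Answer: 819025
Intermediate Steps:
O(V, Y) = 3
(O(10, -13) + 902)² = (3 + 902)² = 905² = 819025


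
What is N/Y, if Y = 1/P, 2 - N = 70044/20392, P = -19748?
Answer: 72228310/2549 ≈ 28336.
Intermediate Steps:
N = -7315/5098 (N = 2 - 70044/20392 = 2 - 1*17511/5098 = 2 - 17511/5098 = -7315/5098 ≈ -1.4349)
Y = -1/19748 (Y = 1/(-19748) = -1/19748 ≈ -5.0638e-5)
N/Y = -7315/(5098*(-1/19748)) = -7315/5098*(-19748) = 72228310/2549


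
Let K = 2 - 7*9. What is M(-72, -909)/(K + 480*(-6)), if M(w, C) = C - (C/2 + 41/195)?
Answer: 177337/1146990 ≈ 0.15461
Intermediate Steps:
K = -61 (K = 2 - 63 = -61)
M(w, C) = -41/195 + C/2 (M(w, C) = C - (C*(½) + 41*(1/195)) = C - (C/2 + 41/195) = C - (41/195 + C/2) = C + (-41/195 - C/2) = -41/195 + C/2)
M(-72, -909)/(K + 480*(-6)) = (-41/195 + (½)*(-909))/(-61 + 480*(-6)) = (-41/195 - 909/2)/(-61 - 2880) = -177337/390/(-2941) = -177337/390*(-1/2941) = 177337/1146990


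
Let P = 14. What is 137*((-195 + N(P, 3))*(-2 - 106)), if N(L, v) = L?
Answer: 2678076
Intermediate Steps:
137*((-195 + N(P, 3))*(-2 - 106)) = 137*((-195 + 14)*(-2 - 106)) = 137*(-181*(-108)) = 137*19548 = 2678076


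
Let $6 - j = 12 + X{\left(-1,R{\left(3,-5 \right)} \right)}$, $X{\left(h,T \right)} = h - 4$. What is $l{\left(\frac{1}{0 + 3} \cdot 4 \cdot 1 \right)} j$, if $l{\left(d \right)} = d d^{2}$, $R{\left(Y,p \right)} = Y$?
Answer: $- \frac{64}{27} \approx -2.3704$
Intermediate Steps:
$X{\left(h,T \right)} = -4 + h$
$l{\left(d \right)} = d^{3}$
$j = -1$ ($j = 6 - \left(12 - 5\right) = 6 - 7 = -1$)
$l{\left(\frac{1}{0 + 3} \cdot 4 \cdot 1 \right)} j = \left(\frac{1}{0 + 3} \cdot 4 \cdot 1\right)^{3} \left(-1\right) = \left(\frac{1}{3} \cdot 4 \cdot 1\right)^{3} \left(-1\right) = \left(\frac{4}{3} \cdot 1\right)^{3} \left(-1\right) = \left(\frac{4}{3}\right)^{3} \left(-1\right) = \frac{64}{27} \left(-1\right) = - \frac{64}{27}$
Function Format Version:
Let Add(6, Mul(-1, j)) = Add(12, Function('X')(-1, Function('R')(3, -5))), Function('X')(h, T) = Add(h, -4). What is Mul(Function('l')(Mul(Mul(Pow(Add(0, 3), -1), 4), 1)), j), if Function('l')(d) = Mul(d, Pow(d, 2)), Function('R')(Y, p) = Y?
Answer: Rational(-64, 27) ≈ -2.3704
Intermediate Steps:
Function('X')(h, T) = Add(-4, h)
Function('l')(d) = Pow(d, 3)
j = -1 (j = Add(6, Mul(-1, Add(12, Add(-4, -1)))) = Add(6, Mul(-1, Add(12, -5))) = Add(6, Mul(-1, 7)) = Add(6, -7) = -1)
Mul(Function('l')(Mul(Mul(Pow(Add(0, 3), -1), 4), 1)), j) = Mul(Pow(Mul(Mul(Pow(Add(0, 3), -1), 4), 1), 3), -1) = Mul(Pow(Mul(Mul(Pow(3, -1), 4), 1), 3), -1) = Mul(Pow(Mul(Mul(Rational(1, 3), 4), 1), 3), -1) = Mul(Pow(Mul(Rational(4, 3), 1), 3), -1) = Mul(Pow(Rational(4, 3), 3), -1) = Mul(Rational(64, 27), -1) = Rational(-64, 27)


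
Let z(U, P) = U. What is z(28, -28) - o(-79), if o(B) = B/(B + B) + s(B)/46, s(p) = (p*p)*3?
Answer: -8729/23 ≈ -379.52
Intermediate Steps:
s(p) = 3*p² (s(p) = p²*3 = 3*p²)
o(B) = ½ + 3*B²/46 (o(B) = B/(B + B) + (3*B²)/46 = B/((2*B)) + (3*B²)*(1/46) = B*(1/(2*B)) + 3*B²/46 = ½ + 3*B²/46)
z(28, -28) - o(-79) = 28 - (½ + (3/46)*(-79)²) = 28 - (½ + (3/46)*6241) = 28 - (½ + 18723/46) = 28 - 1*9373/23 = 28 - 9373/23 = -8729/23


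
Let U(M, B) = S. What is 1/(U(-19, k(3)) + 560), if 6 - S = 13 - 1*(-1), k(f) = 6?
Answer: 1/552 ≈ 0.0018116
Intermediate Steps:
S = -8 (S = 6 - (13 - 1*(-1)) = 6 - (13 + 1) = 6 - 1*14 = 6 - 14 = -8)
U(M, B) = -8
1/(U(-19, k(3)) + 560) = 1/(-8 + 560) = 1/552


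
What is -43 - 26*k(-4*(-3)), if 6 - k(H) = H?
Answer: 113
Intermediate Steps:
k(H) = 6 - H
-43 - 26*k(-4*(-3)) = -43 - 26*(6 - (-4)*(-3)) = -43 - 26*(6 - 1*12) = -43 - 26*(6 - 12) = -43 - 26*(-6) = -43 + 156 = 113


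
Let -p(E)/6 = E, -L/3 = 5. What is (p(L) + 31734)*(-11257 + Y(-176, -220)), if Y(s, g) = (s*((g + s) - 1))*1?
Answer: 1865363760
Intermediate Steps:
L = -15 (L = -3*5 = -15)
p(E) = -6*E
Y(s, g) = s*(-1 + g + s) (Y(s, g) = (s*(-1 + g + s))*1 = s*(-1 + g + s))
(p(L) + 31734)*(-11257 + Y(-176, -220)) = (-6*(-15) + 31734)*(-11257 - 176*(-1 - 220 - 176)) = (90 + 31734)*(-11257 - 176*(-397)) = 31824*(-11257 + 69872) = 31824*58615 = 1865363760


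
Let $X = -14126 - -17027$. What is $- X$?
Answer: $-2901$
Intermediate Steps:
$X = 2901$ ($X = -14126 + 17027 = 2901$)
$- X = \left(-1\right) 2901 = -2901$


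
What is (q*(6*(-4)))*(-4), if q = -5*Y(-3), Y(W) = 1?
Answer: -480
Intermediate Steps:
q = -5 (q = -5*1 = -5)
(q*(6*(-4)))*(-4) = -30*(-4)*(-4) = -5*(-24)*(-4) = 120*(-4) = -480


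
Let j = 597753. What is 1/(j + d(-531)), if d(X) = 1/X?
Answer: 531/317406842 ≈ 1.6729e-6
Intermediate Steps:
1/(j + d(-531)) = 1/(597753 + 1/(-531)) = 1/(597753 - 1/531) = 1/(317406842/531) = 531/317406842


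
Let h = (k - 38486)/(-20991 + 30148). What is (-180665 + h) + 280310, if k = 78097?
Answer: 912488876/9157 ≈ 99649.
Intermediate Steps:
h = 39611/9157 (h = (78097 - 38486)/(-20991 + 30148) = 39611/9157 ≈ 4.3258)
(-180665 + h) + 280310 = (-180665 + 39611/9157) + 280310 = -1654309794/9157 + 280310 = 912488876/9157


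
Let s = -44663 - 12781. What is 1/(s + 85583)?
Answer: 1/28139 ≈ 3.5538e-5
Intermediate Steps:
s = -57444
1/(s + 85583) = 1/(-57444 + 85583) = 1/28139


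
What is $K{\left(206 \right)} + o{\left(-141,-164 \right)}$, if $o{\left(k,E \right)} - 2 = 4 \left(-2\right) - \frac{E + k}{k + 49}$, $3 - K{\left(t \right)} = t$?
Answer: $- \frac{19533}{92} \approx -212.32$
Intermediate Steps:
$K{\left(t \right)} = 3 - t$
$o{\left(k,E \right)} = -6 - \frac{E + k}{49 + k}$ ($o{\left(k,E \right)} = 2 - \left(8 + \frac{E + k}{k + 49}\right) = 2 - \left(8 + \frac{E + k}{49 + k}\right) = -6 - \frac{E + k}{49 + k}$)
$K{\left(206 \right)} + o{\left(-141,-164 \right)} = \left(3 - 206\right) + \frac{-294 - -164 - -987}{49 - 141} = \left(3 - 206\right) + \frac{-294 + 164 + 987}{-92} = -203 - \frac{857}{92} = - \frac{19533}{92}$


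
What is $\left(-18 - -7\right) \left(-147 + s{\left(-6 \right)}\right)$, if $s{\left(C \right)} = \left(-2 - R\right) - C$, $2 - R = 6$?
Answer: $1529$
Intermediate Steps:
$R = -4$ ($R = 2 - 6 = -4$)
$s{\left(C \right)} = 2 - C$ ($s{\left(C \right)} = \left(-2 - -4\right) - C = \left(-2 + 4\right) - C = 2 - C$)
$\left(-18 - -7\right) \left(-147 + s{\left(-6 \right)}\right) = \left(-18 - -7\right) \left(-147 + \left(2 - -6\right)\right) = \left(-18 + 7\right) \left(-147 + \left(2 + 6\right)\right) = - 11 \left(-147 + 8\right) = \left(-11\right) \left(-139\right) = 1529$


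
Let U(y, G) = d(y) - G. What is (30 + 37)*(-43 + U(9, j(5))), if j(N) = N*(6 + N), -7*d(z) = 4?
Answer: -46230/7 ≈ -6604.3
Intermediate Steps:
d(z) = -4/7 (d(z) = -1/7*4 = -4/7)
U(y, G) = -4/7 - G
(30 + 37)*(-43 + U(9, j(5))) = (30 + 37)*(-43 + (-4/7 - 5*(6 + 5))) = 67*(-43 + (-4/7 - 5*11)) = 67*(-43 + (-4/7 - 1*55)) = 67*(-43 + (-4/7 - 55)) = 67*(-43 - 389/7) = 67*(-690/7) = -46230/7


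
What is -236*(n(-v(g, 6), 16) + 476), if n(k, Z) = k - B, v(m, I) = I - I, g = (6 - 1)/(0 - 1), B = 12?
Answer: -109504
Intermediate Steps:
g = -5 (g = 5/(-1) = 5*(-1) = -5)
v(m, I) = 0
n(k, Z) = -12 + k (n(k, Z) = k - 1*12 = k - 12 = -12 + k)
-236*(n(-v(g, 6), 16) + 476) = -236*((-12 - 1*0) + 476) = -236*((-12 + 0) + 476) = -236*(-12 + 476) = -236*464 = -109504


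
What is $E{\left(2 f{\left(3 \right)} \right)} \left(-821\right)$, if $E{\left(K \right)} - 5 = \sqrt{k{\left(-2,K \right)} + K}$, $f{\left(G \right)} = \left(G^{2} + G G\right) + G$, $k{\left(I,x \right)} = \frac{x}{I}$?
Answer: $-4105 - 821 \sqrt{21} \approx -7867.3$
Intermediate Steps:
$f{\left(G \right)} = G + 2 G^{2}$ ($f{\left(G \right)} = \left(G^{2} + G^{2}\right) + G = 2 G^{2} + G = G + 2 G^{2}$)
$E{\left(K \right)} = 5 + \frac{\sqrt{2} \sqrt{K}}{2}$ ($E{\left(K \right)} = 5 + \sqrt{\frac{K}{-2} + K} = 5 + \sqrt{K \left(- \frac{1}{2}\right) + K} = 5 + \sqrt{- \frac{K}{2} + K} = 5 + \sqrt{\frac{K}{2}} = 5 + \frac{\sqrt{2} \sqrt{K}}{2}$)
$E{\left(2 f{\left(3 \right)} \right)} \left(-821\right) = \left(5 + \frac{\sqrt{2} \sqrt{2 \cdot 3 \left(1 + 2 \cdot 3\right)}}{2}\right) \left(-821\right) = \left(5 + \frac{\sqrt{2} \sqrt{2 \cdot 3 \left(1 + 6\right)}}{2}\right) \left(-821\right) = \left(5 + \frac{\sqrt{2} \sqrt{2 \cdot 3 \cdot 7}}{2}\right) \left(-821\right) = \left(5 + \frac{\sqrt{2} \sqrt{2 \cdot 21}}{2}\right) \left(-821\right) = \left(5 + \frac{\sqrt{2} \sqrt{42}}{2}\right) \left(-821\right) = \left(5 + \sqrt{21}\right) \left(-821\right) = -4105 - 821 \sqrt{21}$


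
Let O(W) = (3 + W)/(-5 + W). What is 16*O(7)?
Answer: 80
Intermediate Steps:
O(W) = (3 + W)/(-5 + W)
16*O(7) = 16*((3 + 7)/(-5 + 7)) = 16*(10/2) = 16*((½)*10) = 16*5 = 80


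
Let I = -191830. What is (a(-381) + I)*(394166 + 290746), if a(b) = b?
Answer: -131647620432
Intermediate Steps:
(a(-381) + I)*(394166 + 290746) = (-381 - 191830)*(394166 + 290746) = -192211*684912 = -131647620432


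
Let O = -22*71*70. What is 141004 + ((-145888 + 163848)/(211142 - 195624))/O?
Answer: 5981171546363/42418453 ≈ 1.4100e+5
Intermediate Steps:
O = -109340 (O = -1562*70 = -109340)
141004 + ((-145888 + 163848)/(211142 - 195624))/O = 141004 + ((-145888 + 163848)/(211142 - 195624))/(-109340) = 141004 + (17960/15518)*(-1/109340) = 141004 + (17960*(1/15518))*(-1/109340) = 141004 + (8980/7759)*(-1/109340) = 141004 - 449/42418453 = 5981171546363/42418453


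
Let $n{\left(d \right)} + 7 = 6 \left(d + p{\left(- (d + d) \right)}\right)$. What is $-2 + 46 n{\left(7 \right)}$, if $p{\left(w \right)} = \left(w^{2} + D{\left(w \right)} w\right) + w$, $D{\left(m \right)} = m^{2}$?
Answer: $-705504$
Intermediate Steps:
$p{\left(w \right)} = w + w^{2} + w^{3}$ ($p{\left(w \right)} = \left(w^{2} + w^{2} w\right) + w = \left(w^{2} + w^{3}\right) + w = w + w^{2} + w^{3}$)
$n{\left(d \right)} = -7 + 6 d - 12 d \left(1 - 2 d + 4 d^{2}\right)$ ($n{\left(d \right)} = -7 + 6 \left(d + - (d + d) \left(1 - \left(d + d\right) + \left(- (d + d)\right)^{2}\right)\right) = -7 + 6 \left(d + - 2 d \left(1 - 2 d + \left(- 2 d\right)^{2}\right)\right) = -7 + 6 \left(d + - 2 d \left(1 - 2 d + 4 d^{2}\right)\right) = -7 + 6 \left(d - 2 d \left(1 - 2 d + 4 d^{2}\right)\right) = -7 - \left(- 6 d + 12 d \left(1 - 2 d + 4 d^{2}\right)\right) = -7 + 6 d - 12 d \left(1 - 2 d + 4 d^{2}\right)$)
$-2 + 46 n{\left(7 \right)} = -2 + 46 \left(-7 - 48 \cdot 7^{3} - 42 + 24 \cdot 7^{2}\right) = -2 + 46 \left(-7 - 16464 - 42 + 24 \cdot 49\right) = -2 + 46 \left(-7 - 16464 - 42 + 1176\right) = -2 + 46 \left(-15337\right) = -2 - 705502 = -705504$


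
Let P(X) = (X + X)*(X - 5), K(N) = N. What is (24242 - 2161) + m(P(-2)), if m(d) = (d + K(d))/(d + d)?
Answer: 22082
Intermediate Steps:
P(X) = 2*X*(-5 + X) (P(X) = (2*X)*(-5 + X) = 2*X*(-5 + X))
m(d) = 1 (m(d) = (d + d)/(d + d) = (2*d)/((2*d)) = (2*d)*(1/(2*d)) = 1)
(24242 - 2161) + m(P(-2)) = (24242 - 2161) + 1 = 22081 + 1 = 22082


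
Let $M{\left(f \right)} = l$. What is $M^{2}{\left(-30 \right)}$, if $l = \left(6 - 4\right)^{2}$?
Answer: $16$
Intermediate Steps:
$l = 4$ ($l = 2^{2} = 4$)
$M{\left(f \right)} = 4$
$M^{2}{\left(-30 \right)} = 4^{2} = 16$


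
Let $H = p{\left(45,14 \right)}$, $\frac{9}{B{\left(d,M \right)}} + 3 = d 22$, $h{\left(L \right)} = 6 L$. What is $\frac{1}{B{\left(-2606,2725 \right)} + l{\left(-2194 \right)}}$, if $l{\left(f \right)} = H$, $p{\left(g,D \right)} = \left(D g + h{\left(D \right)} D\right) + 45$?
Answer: $\frac{57335}{106127076} \approx 0.00054025$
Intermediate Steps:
$B{\left(d,M \right)} = \frac{9}{-3 + 22 d}$ ($B{\left(d,M \right)} = \frac{9}{-3 + d 22} = \frac{9}{-3 + 22 d}$)
$p{\left(g,D \right)} = 45 + 6 D^{2} + D g$ ($p{\left(g,D \right)} = \left(D g + 6 D D\right) + 45 = \left(D g + 6 D^{2}\right) + 45 = \left(6 D^{2} + D g\right) + 45 = 45 + 6 D^{2} + D g$)
$H = 1851$ ($H = 45 + 6 \cdot 14^{2} + 14 \cdot 45 = 45 + 6 \cdot 196 + 630 = 45 + 1176 + 630 = 1851$)
$l{\left(f \right)} = 1851$
$\frac{1}{B{\left(-2606,2725 \right)} + l{\left(-2194 \right)}} = \frac{1}{\frac{9}{-3 + 22 \left(-2606\right)} + 1851} = \frac{1}{\frac{9}{-3 - 57332} + 1851} = \frac{1}{\frac{9}{-57335} + 1851} = \frac{1}{9 \left(- \frac{1}{57335}\right) + 1851} = \frac{1}{- \frac{9}{57335} + 1851} = \frac{1}{\frac{106127076}{57335}} = \frac{57335}{106127076}$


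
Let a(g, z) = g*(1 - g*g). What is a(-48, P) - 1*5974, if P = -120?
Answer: 104570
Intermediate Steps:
a(g, z) = g*(1 - g²)
a(-48, P) - 1*5974 = (-48 - 1*(-48)³) - 1*5974 = (-48 - 1*(-110592)) - 5974 = (-48 + 110592) - 5974 = 110544 - 5974 = 104570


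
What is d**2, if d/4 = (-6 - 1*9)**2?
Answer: 810000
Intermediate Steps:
d = 900 (d = 4*(-6 - 1*9)**2 = 4*(-6 - 9)**2 = 4*(-15)**2 = 4*225 = 900)
d**2 = 900**2 = 810000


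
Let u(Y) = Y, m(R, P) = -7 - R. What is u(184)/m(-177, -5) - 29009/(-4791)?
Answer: 2906537/407235 ≈ 7.1372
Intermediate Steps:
u(184)/m(-177, -5) - 29009/(-4791) = 184/(-7 - 1*(-177)) - 29009/(-4791) = 184/(-7 + 177) - 29009*(-1/4791) = 184/170 + 29009/4791 = 184*(1/170) + 29009/4791 = 92/85 + 29009/4791 = 2906537/407235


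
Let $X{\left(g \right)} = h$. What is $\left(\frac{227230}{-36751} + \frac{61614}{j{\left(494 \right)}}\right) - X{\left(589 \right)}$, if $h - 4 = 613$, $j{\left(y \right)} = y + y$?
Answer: $- \frac{783207297}{1396538} \approx -560.82$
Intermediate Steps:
$j{\left(y \right)} = 2 y$
$h = 617$ ($h = 4 + 613 = 617$)
$X{\left(g \right)} = 617$
$\left(\frac{227230}{-36751} + \frac{61614}{j{\left(494 \right)}}\right) - X{\left(589 \right)} = \left(\frac{227230}{-36751} + \frac{61614}{2 \cdot 494}\right) - 617 = \left(227230 \left(- \frac{1}{36751}\right) + \frac{61614}{988}\right) - 617 = \left(- \frac{227230}{36751} + 61614 \cdot \frac{1}{988}\right) - 617 = \left(- \frac{227230}{36751} + \frac{30807}{494}\right) - 617 = \frac{78456649}{1396538} - 617 = - \frac{783207297}{1396538}$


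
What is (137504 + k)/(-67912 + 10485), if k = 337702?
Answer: -475206/57427 ≈ -8.2750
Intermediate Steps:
(137504 + k)/(-67912 + 10485) = (137504 + 337702)/(-67912 + 10485) = 475206/(-57427) = 475206*(-1/57427) = -475206/57427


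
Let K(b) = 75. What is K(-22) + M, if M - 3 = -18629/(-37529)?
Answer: 2945891/37529 ≈ 78.496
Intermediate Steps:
M = 131216/37529 (M = 3 - 18629/(-37529) = 3 - 18629*(-1/37529) = 3 + 18629/37529 = 131216/37529 ≈ 3.4964)
K(-22) + M = 75 + 131216/37529 = 2945891/37529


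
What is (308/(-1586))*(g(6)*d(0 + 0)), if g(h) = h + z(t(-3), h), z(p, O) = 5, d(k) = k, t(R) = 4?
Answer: 0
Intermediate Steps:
g(h) = 5 + h (g(h) = h + 5 = 5 + h)
(308/(-1586))*(g(6)*d(0 + 0)) = (308/(-1586))*((5 + 6)*(0 + 0)) = (308*(-1/1586))*(11*0) = -154/793*0 = 0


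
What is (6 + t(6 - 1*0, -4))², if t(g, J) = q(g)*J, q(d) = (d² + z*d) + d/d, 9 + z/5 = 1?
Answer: 669124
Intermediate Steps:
z = -40 (z = -45 + 5*1 = -45 + 5 = -40)
q(d) = 1 + d² - 40*d (q(d) = (d² - 40*d) + d/d = (d² - 40*d) + 1 = 1 + d² - 40*d)
t(g, J) = J*(1 + g² - 40*g) (t(g, J) = (1 + g² - 40*g)*J = J*(1 + g² - 40*g))
(6 + t(6 - 1*0, -4))² = (6 - 4*(1 + (6 - 1*0)² - 40*(6 - 1*0)))² = (6 - 4*(1 + (6 + 0)² - 40*(6 + 0)))² = (6 - 4*(1 + 6² - 40*6))² = (6 - 4*(1 + 36 - 240))² = (6 - 4*(-203))² = (6 + 812)² = 818² = 669124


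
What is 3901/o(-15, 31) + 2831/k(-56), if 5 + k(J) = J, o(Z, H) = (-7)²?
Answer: 99242/2989 ≈ 33.202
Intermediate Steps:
o(Z, H) = 49
k(J) = -5 + J
3901/o(-15, 31) + 2831/k(-56) = 3901/49 + 2831/(-5 - 56) = 3901*(1/49) + 2831/(-61) = 3901/49 + 2831*(-1/61) = 3901/49 - 2831/61 = 99242/2989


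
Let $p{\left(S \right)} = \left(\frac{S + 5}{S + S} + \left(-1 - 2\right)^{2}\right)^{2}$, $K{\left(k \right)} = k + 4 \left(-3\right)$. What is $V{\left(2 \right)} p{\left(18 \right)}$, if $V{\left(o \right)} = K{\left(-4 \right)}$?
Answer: $- \frac{120409}{81} \approx -1486.5$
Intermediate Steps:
$K{\left(k \right)} = -12 + k$ ($K{\left(k \right)} = k - 12 = -12 + k$)
$V{\left(o \right)} = -16$ ($V{\left(o \right)} = -12 - 4 = -16$)
$p{\left(S \right)} = \left(9 + \frac{5 + S}{2 S}\right)^{2}$ ($p{\left(S \right)} = \left(\frac{5 + S}{2 S} + \left(-3\right)^{2}\right)^{2} = \left(\left(5 + S\right) \frac{1}{2 S} + 9\right)^{2} = \left(\frac{5 + S}{2 S} + 9\right)^{2} = \left(9 + \frac{5 + S}{2 S}\right)^{2}$)
$V{\left(2 \right)} p{\left(18 \right)} = - 16 \frac{\left(5 + 19 \cdot 18\right)^{2}}{4 \cdot 324} = - 16 \cdot \frac{1}{4} \cdot \frac{1}{324} \left(5 + 342\right)^{2} = - 16 \cdot \frac{1}{4} \cdot \frac{1}{324} \cdot 347^{2} = - 16 \cdot \frac{1}{4} \cdot \frac{1}{324} \cdot 120409 = \left(-16\right) \frac{120409}{1296} = - \frac{120409}{81}$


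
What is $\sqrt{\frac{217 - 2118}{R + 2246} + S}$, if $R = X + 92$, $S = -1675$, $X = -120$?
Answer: $\frac{i \sqrt{8244419118}}{2218} \approx 40.937 i$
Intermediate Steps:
$R = -28$ ($R = -120 + 92 = -28$)
$\sqrt{\frac{217 - 2118}{R + 2246} + S} = \sqrt{\frac{217 - 2118}{-28 + 2246} - 1675} = \sqrt{- \frac{1901}{2218} - 1675} = \sqrt{- \frac{3717051}{2218}} = \frac{i \sqrt{8244419118}}{2218}$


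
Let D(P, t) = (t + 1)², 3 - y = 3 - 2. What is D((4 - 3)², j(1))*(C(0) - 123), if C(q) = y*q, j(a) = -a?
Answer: 0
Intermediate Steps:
y = 2 (y = 3 - (3 - 2) = 3 - 1*1 = 3 - 1 = 2)
D(P, t) = (1 + t)²
C(q) = 2*q
D((4 - 3)², j(1))*(C(0) - 123) = (1 - 1*1)²*(2*0 - 123) = (1 - 1)²*(0 - 123) = 0²*(-123) = 0*(-123) = 0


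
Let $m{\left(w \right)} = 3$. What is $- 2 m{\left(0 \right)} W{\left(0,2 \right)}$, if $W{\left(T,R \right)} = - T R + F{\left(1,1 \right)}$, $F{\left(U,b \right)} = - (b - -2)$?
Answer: $18$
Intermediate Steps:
$F{\left(U,b \right)} = -2 - b$ ($F{\left(U,b \right)} = - (b + 2) = - (2 + b) = -2 - b$)
$W{\left(T,R \right)} = -3 - R T$ ($W{\left(T,R \right)} = - T R - 3 = - R T - 3 = -3 - R T$)
$- 2 m{\left(0 \right)} W{\left(0,2 \right)} = \left(-2\right) 3 \left(-3 - 2 \cdot 0\right) = - 6 \left(-3 + 0\right) = \left(-6\right) \left(-3\right) = 18$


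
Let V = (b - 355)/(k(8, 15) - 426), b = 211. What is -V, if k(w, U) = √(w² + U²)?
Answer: -144/409 ≈ -0.35208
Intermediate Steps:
k(w, U) = √(U² + w²)
V = 144/409 (V = (211 - 355)/(√(15² + 8²) - 426) = -144/(√(225 + 64) - 426) = -144/(√289 - 426) = -144/(17 - 426) = -144/(-409) = -144*(-1/409) = 144/409 ≈ 0.35208)
-V = -1*144/409 = -144/409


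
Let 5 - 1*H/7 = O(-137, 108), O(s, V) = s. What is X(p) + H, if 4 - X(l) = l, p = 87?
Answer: 911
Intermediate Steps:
X(l) = 4 - l
H = 994 (H = 35 - 7*(-137) = 35 + 959 = 994)
X(p) + H = (4 - 1*87) + 994 = (4 - 87) + 994 = -83 + 994 = 911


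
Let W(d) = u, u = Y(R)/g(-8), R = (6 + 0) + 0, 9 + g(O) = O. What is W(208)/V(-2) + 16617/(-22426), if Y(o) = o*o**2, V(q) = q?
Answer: 2139519/381242 ≈ 5.6120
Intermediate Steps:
g(O) = -9 + O
R = 6 (R = 6 + 0 = 6)
Y(o) = o**3
u = -216/17 (u = 6**3/(-9 - 8) = 216/(-17) = 216*(-1/17) = -216/17 ≈ -12.706)
W(d) = -216/17
W(208)/V(-2) + 16617/(-22426) = -216/17/(-2) + 16617/(-22426) = -216/17*(-1/2) + 16617*(-1/22426) = 108/17 - 16617/22426 = 2139519/381242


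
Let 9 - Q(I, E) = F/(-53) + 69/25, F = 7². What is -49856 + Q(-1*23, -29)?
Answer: -66049707/1325 ≈ -49849.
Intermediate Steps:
F = 49
Q(I, E) = 9493/1325 (Q(I, E) = 9 - (49/(-53) + 69/25) = 9 - (49*(-1/53) + 69*(1/25)) = 9 - (-49/53 + 69/25) = 9 - 1*2432/1325 = 9 - 2432/1325 = 9493/1325)
-49856 + Q(-1*23, -29) = -49856 + 9493/1325 = -66049707/1325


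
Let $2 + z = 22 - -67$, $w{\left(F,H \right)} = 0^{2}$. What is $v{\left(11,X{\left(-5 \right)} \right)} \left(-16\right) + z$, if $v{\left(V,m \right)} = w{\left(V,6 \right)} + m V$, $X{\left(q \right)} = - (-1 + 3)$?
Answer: $439$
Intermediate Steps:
$w{\left(F,H \right)} = 0$
$X{\left(q \right)} = -2$ ($X{\left(q \right)} = \left(-1\right) 2 = -2$)
$z = 87$ ($z = -2 + \left(22 - -67\right) = -2 + \left(22 + 67\right) = -2 + 89 = 87$)
$v{\left(V,m \right)} = V m$ ($v{\left(V,m \right)} = 0 + m V = 0 + V m = V m$)
$v{\left(11,X{\left(-5 \right)} \right)} \left(-16\right) + z = 11 \left(-2\right) \left(-16\right) + 87 = \left(-22\right) \left(-16\right) + 87 = 352 + 87 = 439$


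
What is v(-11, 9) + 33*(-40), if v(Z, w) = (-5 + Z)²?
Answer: -1064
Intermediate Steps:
v(-11, 9) + 33*(-40) = (-5 - 11)² + 33*(-40) = (-16)² - 1320 = 256 - 1320 = -1064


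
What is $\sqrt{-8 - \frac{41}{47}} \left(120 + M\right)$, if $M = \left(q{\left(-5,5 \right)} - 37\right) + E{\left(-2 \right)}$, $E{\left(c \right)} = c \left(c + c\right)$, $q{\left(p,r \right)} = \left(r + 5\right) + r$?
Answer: $\frac{106 i \sqrt{19599}}{47} \approx 315.74 i$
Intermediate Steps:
$q{\left(p,r \right)} = 5 + 2 r$ ($q{\left(p,r \right)} = \left(5 + r\right) + r = 5 + 2 r$)
$E{\left(c \right)} = 2 c^{2}$ ($E{\left(c \right)} = c 2 c = 2 c^{2}$)
$M = -14$ ($M = \left(\left(5 + 2 \cdot 5\right) - 37\right) + 2 \left(-2\right)^{2} = \left(\left(5 + 10\right) - 37\right) + 2 \cdot 4 = \left(15 - 37\right) + 8 = -22 + 8 = -14$)
$\sqrt{-8 - \frac{41}{47}} \left(120 + M\right) = \sqrt{-8 - \frac{41}{47}} \left(120 - 14\right) = \sqrt{-8 - \frac{41}{47}} \cdot 106 = \sqrt{- \frac{417}{47}} \cdot 106 = \frac{i \sqrt{19599}}{47} \cdot 106 = \frac{106 i \sqrt{19599}}{47}$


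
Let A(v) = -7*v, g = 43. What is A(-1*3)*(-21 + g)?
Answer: 462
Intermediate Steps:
A(-1*3)*(-21 + g) = (-(-7)*3)*(-21 + 43) = -7*(-3)*22 = 21*22 = 462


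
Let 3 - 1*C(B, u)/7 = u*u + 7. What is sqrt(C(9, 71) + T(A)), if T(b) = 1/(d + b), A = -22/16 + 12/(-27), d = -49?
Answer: I*sqrt(472807406963)/3659 ≈ 187.92*I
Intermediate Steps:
A = -131/72 (A = -22*1/16 + 12*(-1/27) = -11/8 - 4/9 = -131/72 ≈ -1.8194)
T(b) = 1/(-49 + b)
C(B, u) = -28 - 7*u**2 (C(B, u) = 21 - 7*(u*u + 7) = 21 - 7*(u**2 + 7) = 21 - 7*(7 + u**2) = 21 + (-49 - 7*u**2) = -28 - 7*u**2)
sqrt(C(9, 71) + T(A)) = sqrt((-28 - 7*71**2) + 1/(-49 - 131/72)) = sqrt((-28 - 7*5041) + 1/(-3659/72)) = sqrt((-28 - 35287) - 72/3659) = sqrt(-35315 - 72/3659) = sqrt(-129217657/3659) = I*sqrt(472807406963)/3659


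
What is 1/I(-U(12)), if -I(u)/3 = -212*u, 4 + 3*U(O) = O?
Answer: -1/1696 ≈ -0.00058962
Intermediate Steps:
U(O) = -4/3 + O/3
I(u) = 636*u (I(u) = -(-636)*u = 636*u)
1/I(-U(12)) = 1/(636*(-(-4/3 + (⅓)*12))) = 1/(636*(-(-4/3 + 4))) = 1/(636*(-1*8/3)) = 1/(636*(-8/3)) = 1/(-1696) = -1/1696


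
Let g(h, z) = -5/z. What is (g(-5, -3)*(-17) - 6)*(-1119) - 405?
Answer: 38014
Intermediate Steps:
(g(-5, -3)*(-17) - 6)*(-1119) - 405 = (-5/(-3)*(-17) - 6)*(-1119) - 405 = (-5*(-⅓)*(-17) - 6)*(-1119) - 405 = ((5/3)*(-17) - 6)*(-1119) - 405 = (-85/3 - 6)*(-1119) - 405 = -103/3*(-1119) - 405 = 38419 - 405 = 38014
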